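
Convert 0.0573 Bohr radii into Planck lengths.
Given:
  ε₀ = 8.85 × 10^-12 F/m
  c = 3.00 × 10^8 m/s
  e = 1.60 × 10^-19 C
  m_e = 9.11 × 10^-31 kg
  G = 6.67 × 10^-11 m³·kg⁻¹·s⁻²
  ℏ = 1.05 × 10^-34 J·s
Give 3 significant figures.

1.87 × 10^23

Bohr radius: a₀ = 4πε₀ℏ²/(m_e e²) = 5.26 × 10^-11 m
Planck length: ℓ_P = √(ℏG/c³) = 1.61 × 10^-35 m
0.0573 × 5.26 × 10^-11 / 1.61 × 10^-35 = 1.87 × 10^23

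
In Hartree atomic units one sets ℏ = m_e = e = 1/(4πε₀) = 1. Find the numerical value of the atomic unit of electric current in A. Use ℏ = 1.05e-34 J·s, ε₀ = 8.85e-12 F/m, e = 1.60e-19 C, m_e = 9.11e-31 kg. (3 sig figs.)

6.67e-3 A

I_au = e E_h/ℏ = m_e e⁵/((4πε₀)²ℏ³)
E_h = 4.38e-18 J
e·E_h/ℏ = 6.67e-3 A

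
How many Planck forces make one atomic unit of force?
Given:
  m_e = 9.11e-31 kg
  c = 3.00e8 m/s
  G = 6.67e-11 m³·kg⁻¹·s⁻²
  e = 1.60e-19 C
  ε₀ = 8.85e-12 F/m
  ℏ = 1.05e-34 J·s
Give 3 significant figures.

atomic unit of force: F_au = E_h/a₀ = m_e²e⁶/((4πε₀)³ℏ⁴) = 8.33e-8 N
Planck force: F_P = c⁴/G = 1.21e44 N
ratio = 8.33e-8 / 1.21e44 = 6.86e-52

6.86e-52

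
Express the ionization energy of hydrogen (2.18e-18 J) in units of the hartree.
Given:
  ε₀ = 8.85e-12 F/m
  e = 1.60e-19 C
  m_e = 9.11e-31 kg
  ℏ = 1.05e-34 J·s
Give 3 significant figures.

hartree: E_h = m_e e⁴/(4πε₀ℏ)² = 4.38e-18 J.
2.18e-18 / 4.38e-18 = 0.498

0.498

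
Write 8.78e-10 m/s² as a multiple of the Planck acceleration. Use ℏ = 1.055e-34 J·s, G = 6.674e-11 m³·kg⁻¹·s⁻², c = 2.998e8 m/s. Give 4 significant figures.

Planck acceleration: a_P = √(c⁷/(ℏG)) = 5.560e51 m/s².
8.78e-10 / 5.560e51 = 1.579e-61

1.579e-61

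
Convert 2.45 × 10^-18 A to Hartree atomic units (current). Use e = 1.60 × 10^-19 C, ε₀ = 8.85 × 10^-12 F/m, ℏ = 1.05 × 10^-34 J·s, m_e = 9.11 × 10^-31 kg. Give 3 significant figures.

atomic unit of electric current: I_au = e E_h/ℏ = m_e e⁵/((4πε₀)²ℏ³) = 6.67 × 10^-3 A.
2.45 × 10^-18 / 6.67 × 10^-3 = 3.67 × 10^-16

3.67 × 10^-16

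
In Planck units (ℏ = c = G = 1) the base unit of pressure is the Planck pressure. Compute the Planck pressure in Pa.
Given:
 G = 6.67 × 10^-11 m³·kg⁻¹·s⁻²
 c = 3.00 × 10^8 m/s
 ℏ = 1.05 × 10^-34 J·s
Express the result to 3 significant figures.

4.68 × 10^113 Pa

p_P = c⁷/(ℏG²)
  = 2.19 × 10^59 / 4.67 × 10^-55
  = 4.68 × 10^113 Pa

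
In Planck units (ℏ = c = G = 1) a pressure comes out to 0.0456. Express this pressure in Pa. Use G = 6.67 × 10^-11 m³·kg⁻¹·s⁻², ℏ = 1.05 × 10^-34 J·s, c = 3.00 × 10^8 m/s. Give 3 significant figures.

2.13 × 10^112 Pa

One Planck pressure: p_P = c⁷/(ℏG²) = 4.68 × 10^113 Pa.
0.0456 × 4.68 × 10^113 Pa = 2.13 × 10^112 Pa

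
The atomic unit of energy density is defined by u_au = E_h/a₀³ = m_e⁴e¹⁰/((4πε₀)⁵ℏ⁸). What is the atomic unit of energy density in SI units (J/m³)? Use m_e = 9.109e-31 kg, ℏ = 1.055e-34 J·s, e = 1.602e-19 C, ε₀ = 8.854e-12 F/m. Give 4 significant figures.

2.929e13 J/m³

u_au = E_h/a₀³ = m_e⁴e¹⁰/((4πε₀)⁵ℏ⁸)
E_h = 4.354e-18 J
a₀ = 5.297e-11 m
E_h/a₀³ = 2.929e13 J/m³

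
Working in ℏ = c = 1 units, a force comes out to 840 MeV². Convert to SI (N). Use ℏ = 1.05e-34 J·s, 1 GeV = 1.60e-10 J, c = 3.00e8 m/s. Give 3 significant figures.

Force is [E]/[L] = [E]²/(ℏc); restore (ℏc)⁻¹.
1 GeV² → 1/(ℏc) × (1 GeV in J)² = 8.13e5 N.
Convert the energy scale: 840 MeV² = 8.40e-4 GeV².
Result: 8.40e-4 × 8.13e5 = 683 N.

683 N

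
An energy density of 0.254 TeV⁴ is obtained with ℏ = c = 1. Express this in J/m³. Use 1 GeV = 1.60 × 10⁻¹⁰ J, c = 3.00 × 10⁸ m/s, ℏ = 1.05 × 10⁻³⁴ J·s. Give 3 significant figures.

5.33 × 10⁴⁸ J/m³

[E]/[L]³ = [E]⁴/(ℏc)³; restore (ℏc)⁻³.
1 GeV⁴ → 1/(ℏc)³ × (1 GeV in J)⁴ = 2.10 × 10³⁷ J/m³.
Convert the energy scale: 0.254 TeV⁴ = 2.54 × 10¹¹ GeV⁴.
Result: 2.54 × 10¹¹ × 2.10 × 10³⁷ = 5.33 × 10⁴⁸ J/m³.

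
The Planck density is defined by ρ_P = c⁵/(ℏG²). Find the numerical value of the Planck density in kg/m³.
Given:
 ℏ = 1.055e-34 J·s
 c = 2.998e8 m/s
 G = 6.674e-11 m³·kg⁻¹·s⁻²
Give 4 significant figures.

5.154e96 kg/m³

ρ_P = c⁵/(ℏG²)
  = 2.422e42 / 4.699e-55
  = 5.154e96 kg/m³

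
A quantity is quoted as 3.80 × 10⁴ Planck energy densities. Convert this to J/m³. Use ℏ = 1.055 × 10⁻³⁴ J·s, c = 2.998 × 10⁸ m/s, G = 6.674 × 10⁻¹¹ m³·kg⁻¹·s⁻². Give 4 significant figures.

1.760 × 10¹¹⁸ J/m³

One Planck energy density: u_P = c⁷/(ℏG²) = 4.632 × 10¹¹³ J/m³.
3.80 × 10⁴ × 4.632 × 10¹¹³ J/m³ = 1.760 × 10¹¹⁸ J/m³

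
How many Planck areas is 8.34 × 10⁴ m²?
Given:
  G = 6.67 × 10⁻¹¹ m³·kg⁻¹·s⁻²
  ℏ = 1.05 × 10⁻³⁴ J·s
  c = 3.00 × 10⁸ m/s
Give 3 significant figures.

Planck area: A_P = ℏG/c³ = 2.59 × 10⁻⁷⁰ m².
8.34 × 10⁴ / 2.59 × 10⁻⁷⁰ = 3.22 × 10⁷⁴

3.22 × 10⁷⁴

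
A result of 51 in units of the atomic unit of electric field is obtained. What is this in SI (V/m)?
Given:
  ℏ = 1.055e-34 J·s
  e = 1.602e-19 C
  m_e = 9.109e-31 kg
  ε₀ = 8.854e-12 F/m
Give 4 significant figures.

2.617e13 V/m

One atomic unit of electric field: E_au = E_h/(e a₀) = m_e²e⁵/((4πε₀)³ℏ⁴) = 5.131e11 V/m.
51 × 5.131e11 V/m = 2.617e13 V/m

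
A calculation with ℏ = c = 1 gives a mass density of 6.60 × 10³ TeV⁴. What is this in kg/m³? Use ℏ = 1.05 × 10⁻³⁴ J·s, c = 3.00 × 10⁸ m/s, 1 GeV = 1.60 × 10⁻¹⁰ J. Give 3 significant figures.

Mass density is [E]/(c²[L]³) = [E]⁴/(ℏ³c⁵).
1 GeV⁴ → 1/(ℏ³c⁵) × (1 GeV in J)⁴ = 2.33 × 10²⁰ kg/m³.
Convert the energy scale: 6.60 × 10³ TeV⁴ = 6.60 × 10¹⁵ GeV⁴.
Result: 6.60 × 10¹⁵ × 2.33 × 10²⁰ = 1.54 × 10³⁶ kg/m³.

1.54 × 10³⁶ kg/m³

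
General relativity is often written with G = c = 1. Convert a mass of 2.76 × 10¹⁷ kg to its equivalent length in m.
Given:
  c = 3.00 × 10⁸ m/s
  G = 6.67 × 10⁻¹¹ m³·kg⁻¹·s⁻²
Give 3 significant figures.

In G = c = 1 units mass has dimensions of length; the conversion factor is G/c².
2.76 × 10¹⁷ kg × (G/c²) = 2.05 × 10⁻¹⁰ m

2.05 × 10⁻¹⁰ m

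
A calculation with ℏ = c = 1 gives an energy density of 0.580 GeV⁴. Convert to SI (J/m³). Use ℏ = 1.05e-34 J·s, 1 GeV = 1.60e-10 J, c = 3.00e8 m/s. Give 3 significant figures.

1.22e37 J/m³

[E]/[L]³ = [E]⁴/(ℏc)³; restore (ℏc)⁻³.
1 GeV⁴ → 1/(ℏc)³ × (1 GeV in J)⁴ = 2.10e37 J/m³.
Result: 0.580 × 2.10e37 = 1.22e37 J/m³.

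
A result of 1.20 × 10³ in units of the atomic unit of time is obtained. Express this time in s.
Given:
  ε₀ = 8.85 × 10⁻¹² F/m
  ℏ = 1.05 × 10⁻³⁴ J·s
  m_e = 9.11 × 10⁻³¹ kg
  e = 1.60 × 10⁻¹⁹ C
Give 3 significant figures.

2.88 × 10⁻¹⁴ s

One atomic unit of time: τ_au = (4πε₀)²ℏ³/(m_e e⁴) = 2.40 × 10⁻¹⁷ s.
1.20 × 10³ × 2.40 × 10⁻¹⁷ s = 2.88 × 10⁻¹⁴ s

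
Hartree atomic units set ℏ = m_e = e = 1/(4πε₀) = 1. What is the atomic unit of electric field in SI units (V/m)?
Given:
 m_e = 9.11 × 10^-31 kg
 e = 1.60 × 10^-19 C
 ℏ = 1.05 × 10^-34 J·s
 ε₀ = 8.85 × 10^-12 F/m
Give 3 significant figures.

5.20 × 10^11 V/m

The unique combination of the constants set to 1 with dimensions of electric field is E_au = E_h/(e a₀) = m_e²e⁵/((4πε₀)³ℏ⁴).
E_h = 4.38 × 10^-18 J
a₀ = 5.26 × 10^-11 m
E_h/(e·a₀) = 5.20 × 10^11 V/m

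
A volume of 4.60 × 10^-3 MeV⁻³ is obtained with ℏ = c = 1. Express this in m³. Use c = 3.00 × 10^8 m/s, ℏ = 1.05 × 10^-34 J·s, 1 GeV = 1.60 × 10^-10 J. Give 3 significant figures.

3.51 × 10^-41 m³

Volume is [L]³ = [E]⁻³·(ℏc)³.
1 GeV⁻³ → (ℏc)³ × (1 GeV in J)⁻³ = 7.63 × 10^-48 m³.
Convert the energy scale: 4.60 × 10^-3 MeV⁻³ = 4.60 × 10^6 GeV⁻³.
Result: 4.60 × 10^6 × 7.63 × 10^-48 = 3.51 × 10^-41 m³.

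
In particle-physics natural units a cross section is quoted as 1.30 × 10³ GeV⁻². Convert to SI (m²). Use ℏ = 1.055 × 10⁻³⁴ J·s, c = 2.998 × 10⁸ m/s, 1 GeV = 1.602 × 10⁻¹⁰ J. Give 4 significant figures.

Area is [L]² = [E]⁻²·(ℏc)²; restore (ℏc)².
1 GeV⁻² → (ℏc)² × (1 GeV in J)⁻² = 3.898 × 10⁻³² m².
Result: 1.30 × 10³ × 3.898 × 10⁻³² = 5.067 × 10⁻²⁹ m².

5.067 × 10⁻²⁹ m²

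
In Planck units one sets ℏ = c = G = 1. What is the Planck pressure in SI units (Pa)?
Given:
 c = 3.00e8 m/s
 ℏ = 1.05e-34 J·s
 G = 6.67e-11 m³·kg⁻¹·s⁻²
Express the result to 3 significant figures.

p_P = c⁷/(ℏG²)
  = 2.19e59 / 4.67e-55
  = 4.68e113 Pa

4.68e113 Pa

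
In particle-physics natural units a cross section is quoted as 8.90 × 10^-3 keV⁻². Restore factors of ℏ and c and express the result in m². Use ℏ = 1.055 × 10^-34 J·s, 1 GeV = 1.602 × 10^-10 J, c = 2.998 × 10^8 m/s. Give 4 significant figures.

Area is [L]² = [E]⁻²·(ℏc)²; restore (ℏc)².
1 GeV⁻² → (ℏc)² × (1 GeV in J)⁻² = 3.898 × 10^-32 m².
Convert the energy scale: 8.90 × 10^-3 keV⁻² = 8.90 × 10^9 GeV⁻².
Result: 8.90 × 10^9 × 3.898 × 10^-32 = 3.469 × 10^-22 m².

3.469 × 10^-22 m²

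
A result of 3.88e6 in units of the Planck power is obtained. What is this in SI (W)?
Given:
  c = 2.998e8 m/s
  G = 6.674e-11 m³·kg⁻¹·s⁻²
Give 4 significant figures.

1.408e59 W

One Planck power: P_P = c⁵/G = 3.629e52 W.
3.88e6 × 3.629e52 W = 1.408e59 W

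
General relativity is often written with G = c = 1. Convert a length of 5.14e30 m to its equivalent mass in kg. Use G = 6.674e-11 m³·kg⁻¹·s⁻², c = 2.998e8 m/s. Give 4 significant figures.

6.922e57 kg

Length → mass via c²/G.
5.14e30 m × (c²/G) = 6.922e57 kg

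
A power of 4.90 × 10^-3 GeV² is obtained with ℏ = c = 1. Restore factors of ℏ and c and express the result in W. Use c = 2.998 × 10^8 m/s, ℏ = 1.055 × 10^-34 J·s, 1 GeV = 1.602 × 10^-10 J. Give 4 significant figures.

1.192 × 10^12 W

Power is [E]/[T] = [E]²/ℏ.
1 GeV² → 1/ℏ × (1 GeV in J)² = 2.433 × 10^14 W.
Result: 4.90 × 10^-3 × 2.433 × 10^14 = 1.192 × 10^12 W.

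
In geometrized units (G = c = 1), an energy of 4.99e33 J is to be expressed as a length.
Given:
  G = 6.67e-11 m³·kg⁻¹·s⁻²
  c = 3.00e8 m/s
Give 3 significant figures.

4.11e-11 m

Energy → length via G/c⁴.
4.99e33 J × (G/c⁴) = 4.11e-11 m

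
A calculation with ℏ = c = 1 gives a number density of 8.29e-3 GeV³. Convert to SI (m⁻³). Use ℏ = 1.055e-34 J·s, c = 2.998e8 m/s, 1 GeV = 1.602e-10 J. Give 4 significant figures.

Number density is [L]⁻³ = [E]³/(ℏc)³.
1 GeV³ → 1/(ℏc)³ × (1 GeV in J)³ = 1.299e47 m⁻³.
Result: 8.29e-3 × 1.299e47 = 1.077e45 m⁻³.

1.077e45 m⁻³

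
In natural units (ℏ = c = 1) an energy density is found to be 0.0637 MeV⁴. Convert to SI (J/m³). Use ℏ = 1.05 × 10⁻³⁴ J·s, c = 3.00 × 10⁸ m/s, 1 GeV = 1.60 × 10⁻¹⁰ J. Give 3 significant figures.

1.34 × 10²⁴ J/m³

[E]/[L]³ = [E]⁴/(ℏc)³; restore (ℏc)⁻³.
1 GeV⁴ → 1/(ℏc)³ × (1 GeV in J)⁴ = 2.10 × 10³⁷ J/m³.
Convert the energy scale: 0.0637 MeV⁴ = 6.37 × 10⁻¹⁴ GeV⁴.
Result: 6.37 × 10⁻¹⁴ × 2.10 × 10³⁷ = 1.34 × 10²⁴ J/m³.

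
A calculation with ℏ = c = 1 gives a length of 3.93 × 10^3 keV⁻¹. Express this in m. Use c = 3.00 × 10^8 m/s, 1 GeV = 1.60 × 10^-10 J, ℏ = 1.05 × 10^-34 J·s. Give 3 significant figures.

A length is [E]⁻¹ in ℏ=c=1; restore one factor of ℏc.
1 GeV⁻¹ → ℏc × (1 GeV in J)⁻¹ = 1.97 × 10^-16 m.
Convert the energy scale: 3.93 × 10^3 keV⁻¹ = 3.93 × 10^9 GeV⁻¹.
Result: 3.93 × 10^9 × 1.97 × 10^-16 = 7.74 × 10^-7 m.

7.74 × 10^-7 m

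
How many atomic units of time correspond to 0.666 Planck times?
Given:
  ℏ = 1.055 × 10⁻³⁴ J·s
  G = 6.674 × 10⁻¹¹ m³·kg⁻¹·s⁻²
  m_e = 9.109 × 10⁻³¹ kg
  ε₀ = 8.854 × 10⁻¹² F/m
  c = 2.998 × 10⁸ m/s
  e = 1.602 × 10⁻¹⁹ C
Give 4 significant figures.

Planck time: t_P = √(ℏG/c⁵) = 5.392 × 10⁻⁴⁴ s
atomic unit of time: τ_au = (4πε₀)²ℏ³/(m_e e⁴) = 2.423 × 10⁻¹⁷ s
0.666 × 5.392 × 10⁻⁴⁴ / 2.423 × 10⁻¹⁷ = 1.482 × 10⁻²⁷

1.482 × 10⁻²⁷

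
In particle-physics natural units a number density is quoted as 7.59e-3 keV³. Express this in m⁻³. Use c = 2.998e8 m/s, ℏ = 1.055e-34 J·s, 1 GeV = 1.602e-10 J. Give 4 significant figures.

9.862e26 m⁻³

Number density is [L]⁻³ = [E]³/(ℏc)³.
1 GeV³ → 1/(ℏc)³ × (1 GeV in J)³ = 1.299e47 m⁻³.
Convert the energy scale: 7.59e-3 keV³ = 7.59e-21 GeV³.
Result: 7.59e-21 × 1.299e47 = 9.862e26 m⁻³.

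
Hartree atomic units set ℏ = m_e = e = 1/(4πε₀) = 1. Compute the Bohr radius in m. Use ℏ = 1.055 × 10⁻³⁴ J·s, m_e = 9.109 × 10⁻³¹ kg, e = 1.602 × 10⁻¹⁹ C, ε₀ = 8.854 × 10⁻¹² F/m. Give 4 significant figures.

5.297 × 10⁻¹¹ m

The unique combination of the constants set to 1 with dimensions of length is a₀ = 4πε₀ℏ²/(m_e e²).
  = 1.238 × 10⁻⁷⁸ / 2.338 × 10⁻⁶⁸
  = 5.297 × 10⁻¹¹ m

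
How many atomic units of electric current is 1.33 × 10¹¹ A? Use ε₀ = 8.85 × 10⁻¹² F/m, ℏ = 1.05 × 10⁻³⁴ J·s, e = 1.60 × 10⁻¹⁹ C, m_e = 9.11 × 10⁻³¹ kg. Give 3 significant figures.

atomic unit of electric current: I_au = e E_h/ℏ = m_e e⁵/((4πε₀)²ℏ³) = 6.67 × 10⁻³ A.
1.33 × 10¹¹ / 6.67 × 10⁻³ = 1.99 × 10¹³

1.99 × 10¹³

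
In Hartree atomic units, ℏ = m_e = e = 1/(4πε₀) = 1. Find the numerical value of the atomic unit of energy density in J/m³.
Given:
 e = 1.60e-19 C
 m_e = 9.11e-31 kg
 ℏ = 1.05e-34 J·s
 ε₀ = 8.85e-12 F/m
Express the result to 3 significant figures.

3.01e13 J/m³

The unique combination of the constants set to 1 with dimensions of energy density is u_au = E_h/a₀³ = m_e⁴e¹⁰/((4πε₀)⁵ℏ⁸).
E_h = 4.38e-18 J
a₀ = 5.26e-11 m
E_h/a₀³ = 3.01e13 J/m³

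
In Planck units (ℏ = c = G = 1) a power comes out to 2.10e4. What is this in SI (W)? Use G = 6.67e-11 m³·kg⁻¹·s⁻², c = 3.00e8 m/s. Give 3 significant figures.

One Planck power: P_P = c⁵/G = 3.64e52 W.
2.10e4 × 3.64e52 W = 7.65e56 W

7.65e56 W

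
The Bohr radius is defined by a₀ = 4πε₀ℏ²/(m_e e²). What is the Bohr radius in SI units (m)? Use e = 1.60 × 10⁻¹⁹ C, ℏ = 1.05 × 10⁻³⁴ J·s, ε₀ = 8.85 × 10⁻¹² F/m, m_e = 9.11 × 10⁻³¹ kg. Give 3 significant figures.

5.26 × 10⁻¹¹ m

a₀ = 4πε₀ℏ²/(m_e e²)
  = 1.23 × 10⁻⁷⁸ / 2.33 × 10⁻⁶⁸
  = 5.26 × 10⁻¹¹ m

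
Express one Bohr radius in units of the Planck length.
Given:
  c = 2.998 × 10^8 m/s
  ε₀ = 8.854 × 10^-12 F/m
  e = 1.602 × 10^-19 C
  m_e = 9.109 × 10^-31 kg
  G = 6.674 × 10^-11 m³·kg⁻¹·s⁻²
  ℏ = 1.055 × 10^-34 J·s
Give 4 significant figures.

Bohr radius: a₀ = 4πε₀ℏ²/(m_e e²) = 5.297 × 10^-11 m
Planck length: ℓ_P = √(ℏG/c³) = 1.616 × 10^-35 m
ratio = 5.297 × 10^-11 / 1.616 × 10^-35 = 3.277 × 10^24

3.277 × 10^24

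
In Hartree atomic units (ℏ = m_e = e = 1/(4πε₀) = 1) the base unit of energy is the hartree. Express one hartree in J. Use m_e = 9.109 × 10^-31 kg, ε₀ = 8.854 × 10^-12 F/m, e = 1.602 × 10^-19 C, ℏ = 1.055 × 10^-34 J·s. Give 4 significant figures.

4.354 × 10^-18 J

E_h = m_e e⁴/(4πε₀ℏ)²
  = 6.000 × 10^-106 / 1.378 × 10^-88
  = 4.354 × 10^-18 J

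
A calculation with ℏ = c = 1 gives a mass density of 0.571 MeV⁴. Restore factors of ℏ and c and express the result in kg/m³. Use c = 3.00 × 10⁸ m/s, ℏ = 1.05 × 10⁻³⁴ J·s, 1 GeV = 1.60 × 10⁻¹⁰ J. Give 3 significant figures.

Mass density is [E]/(c²[L]³) = [E]⁴/(ℏ³c⁵).
1 GeV⁴ → 1/(ℏ³c⁵) × (1 GeV in J)⁴ = 2.33 × 10²⁰ kg/m³.
Convert the energy scale: 0.571 MeV⁴ = 5.71 × 10⁻¹³ GeV⁴.
Result: 5.71 × 10⁻¹³ × 2.33 × 10²⁰ = 1.33 × 10⁸ kg/m³.

1.33 × 10⁸ kg/m³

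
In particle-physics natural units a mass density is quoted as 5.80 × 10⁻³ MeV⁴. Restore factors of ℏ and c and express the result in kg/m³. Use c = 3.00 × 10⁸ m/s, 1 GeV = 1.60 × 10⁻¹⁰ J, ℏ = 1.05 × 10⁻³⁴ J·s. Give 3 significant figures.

Mass density is [E]/(c²[L]³) = [E]⁴/(ℏ³c⁵).
1 GeV⁴ → 1/(ℏ³c⁵) × (1 GeV in J)⁴ = 2.33 × 10²⁰ kg/m³.
Convert the energy scale: 5.80 × 10⁻³ MeV⁴ = 5.80 × 10⁻¹⁵ GeV⁴.
Result: 5.80 × 10⁻¹⁵ × 2.33 × 10²⁰ = 1.35 × 10⁶ kg/m³.

1.35 × 10⁶ kg/m³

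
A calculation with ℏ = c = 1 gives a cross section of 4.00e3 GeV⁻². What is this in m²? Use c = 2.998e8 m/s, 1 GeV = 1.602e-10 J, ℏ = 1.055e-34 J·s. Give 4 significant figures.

1.559e-28 m²

Area is [L]² = [E]⁻²·(ℏc)²; restore (ℏc)².
1 GeV⁻² → (ℏc)² × (1 GeV in J)⁻² = 3.898e-32 m².
Result: 4.00e3 × 3.898e-32 = 1.559e-28 m².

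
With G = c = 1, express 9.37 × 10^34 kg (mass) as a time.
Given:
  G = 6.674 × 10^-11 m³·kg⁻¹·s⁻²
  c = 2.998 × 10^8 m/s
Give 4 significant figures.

0.2321 s

Mass → time via G/c³.
9.37 × 10^34 kg × (G/c³) = 0.2321 s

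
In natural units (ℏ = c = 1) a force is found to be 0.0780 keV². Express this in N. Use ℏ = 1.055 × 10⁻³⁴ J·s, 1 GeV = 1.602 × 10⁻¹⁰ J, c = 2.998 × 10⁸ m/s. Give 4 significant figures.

6.329 × 10⁻⁸ N

Force is [E]/[L] = [E]²/(ℏc); restore (ℏc)⁻¹.
1 GeV² → 1/(ℏc) × (1 GeV in J)² = 8.114 × 10⁵ N.
Convert the energy scale: 0.0780 keV² = 7.80 × 10⁻¹⁴ GeV².
Result: 7.80 × 10⁻¹⁴ × 8.114 × 10⁵ = 6.329 × 10⁻⁸ N.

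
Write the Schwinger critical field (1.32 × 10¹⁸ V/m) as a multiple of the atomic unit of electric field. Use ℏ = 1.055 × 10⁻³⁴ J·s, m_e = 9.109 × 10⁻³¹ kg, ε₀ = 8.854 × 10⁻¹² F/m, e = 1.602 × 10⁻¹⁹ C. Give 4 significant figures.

atomic unit of electric field: E_au = E_h/(e a₀) = m_e²e⁵/((4πε₀)³ℏ⁴) = 5.131 × 10¹¹ V/m.
1.32 × 10¹⁸ / 5.131 × 10¹¹ = 2.573 × 10⁶

2.573 × 10⁶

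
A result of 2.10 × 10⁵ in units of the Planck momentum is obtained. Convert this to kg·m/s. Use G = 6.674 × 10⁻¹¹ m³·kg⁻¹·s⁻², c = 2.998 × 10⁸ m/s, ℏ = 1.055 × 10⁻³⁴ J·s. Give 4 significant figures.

1.371 × 10⁶ kg·m/s

One Planck momentum: p_P = √(ℏc³/G) = 6.527 kg·m/s.
2.10 × 10⁵ × 6.527 kg·m/s = 1.371 × 10⁶ kg·m/s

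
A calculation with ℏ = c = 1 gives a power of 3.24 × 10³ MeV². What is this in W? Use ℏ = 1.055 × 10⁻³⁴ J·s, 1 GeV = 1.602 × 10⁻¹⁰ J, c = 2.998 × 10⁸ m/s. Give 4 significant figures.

7.882 × 10¹¹ W

Power is [E]/[T] = [E]²/ℏ.
1 GeV² → 1/ℏ × (1 GeV in J)² = 2.433 × 10¹⁴ W.
Convert the energy scale: 3.24 × 10³ MeV² = 3.24 × 10⁻³ GeV².
Result: 3.24 × 10⁻³ × 2.433 × 10¹⁴ = 7.882 × 10¹¹ W.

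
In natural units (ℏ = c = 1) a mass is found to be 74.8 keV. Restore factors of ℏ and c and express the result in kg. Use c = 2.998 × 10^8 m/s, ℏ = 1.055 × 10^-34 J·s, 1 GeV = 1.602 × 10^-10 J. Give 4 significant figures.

1.333 × 10^-31 kg

Mass is [E]/c²; divide by c².
1 GeV → 1/c² × (1 GeV in J) = 1.782 × 10^-27 kg.
Convert the energy scale: 74.8 keV = 7.48 × 10^-5 GeV.
Result: 7.48 × 10^-5 × 1.782 × 10^-27 = 1.333 × 10^-31 kg.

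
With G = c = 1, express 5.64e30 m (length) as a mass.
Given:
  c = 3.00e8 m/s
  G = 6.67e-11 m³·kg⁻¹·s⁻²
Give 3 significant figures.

7.61e57 kg

Length → mass via c²/G.
5.64e30 m × (c²/G) = 7.61e57 kg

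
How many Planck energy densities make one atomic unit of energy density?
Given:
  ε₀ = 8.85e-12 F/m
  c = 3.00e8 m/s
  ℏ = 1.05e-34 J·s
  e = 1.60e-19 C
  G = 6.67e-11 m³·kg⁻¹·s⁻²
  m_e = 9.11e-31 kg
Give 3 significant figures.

6.44e-101

atomic unit of energy density: u_au = E_h/a₀³ = m_e⁴e¹⁰/((4πε₀)⁵ℏ⁸) = 3.01e13 J/m³
Planck energy density: u_P = c⁷/(ℏG²) = 4.68e113 J/m³
ratio = 3.01e13 / 4.68e113 = 6.44e-101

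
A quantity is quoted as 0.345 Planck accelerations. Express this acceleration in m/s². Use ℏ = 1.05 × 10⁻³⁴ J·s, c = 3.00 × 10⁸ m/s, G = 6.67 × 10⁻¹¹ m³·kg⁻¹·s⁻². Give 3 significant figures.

1.93 × 10⁵¹ m/s²

One Planck acceleration: a_P = √(c⁷/(ℏG)) = 5.59 × 10⁵¹ m/s².
0.345 × 5.59 × 10⁵¹ m/s² = 1.93 × 10⁵¹ m/s²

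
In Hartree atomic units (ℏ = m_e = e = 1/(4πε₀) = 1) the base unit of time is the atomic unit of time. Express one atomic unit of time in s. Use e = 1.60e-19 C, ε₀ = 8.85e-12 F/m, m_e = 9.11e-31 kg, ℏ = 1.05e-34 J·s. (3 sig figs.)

τ_au = (4πε₀)²ℏ³/(m_e e⁴)
E_h = 4.38e-18 J
ℏ/E_h = 2.40e-17 s

2.40e-17 s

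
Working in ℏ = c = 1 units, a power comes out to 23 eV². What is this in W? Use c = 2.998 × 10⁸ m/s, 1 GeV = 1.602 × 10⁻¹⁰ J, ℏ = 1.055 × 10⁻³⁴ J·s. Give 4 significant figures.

Power is [E]/[T] = [E]²/ℏ.
1 GeV² → 1/ℏ × (1 GeV in J)² = 2.433 × 10¹⁴ W.
Convert the energy scale: 23 eV² = 2.30 × 10⁻¹⁷ GeV².
Result: 2.30 × 10⁻¹⁷ × 2.433 × 10¹⁴ = 5.595 × 10⁻³ W.

5.595 × 10⁻³ W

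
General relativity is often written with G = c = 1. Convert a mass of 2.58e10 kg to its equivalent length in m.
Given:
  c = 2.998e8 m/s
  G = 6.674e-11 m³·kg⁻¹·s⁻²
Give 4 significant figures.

1.916e-17 m

In G = c = 1 units mass has dimensions of length; the conversion factor is G/c².
2.58e10 kg × (G/c²) = 1.916e-17 m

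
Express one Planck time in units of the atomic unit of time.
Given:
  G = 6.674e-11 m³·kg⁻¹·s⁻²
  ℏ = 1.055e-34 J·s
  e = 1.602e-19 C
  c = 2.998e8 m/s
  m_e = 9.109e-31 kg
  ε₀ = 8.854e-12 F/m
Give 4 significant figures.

2.225e-27

Planck time: t_P = √(ℏG/c⁵) = 5.392e-44 s
atomic unit of time: τ_au = (4πε₀)²ℏ³/(m_e e⁴) = 2.423e-17 s
ratio = 5.392e-44 / 2.423e-17 = 2.225e-27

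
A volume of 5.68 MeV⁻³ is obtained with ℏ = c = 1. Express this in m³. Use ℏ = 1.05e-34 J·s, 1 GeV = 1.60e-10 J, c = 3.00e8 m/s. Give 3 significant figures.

4.33e-38 m³

Volume is [L]³ = [E]⁻³·(ℏc)³.
1 GeV⁻³ → (ℏc)³ × (1 GeV in J)⁻³ = 7.63e-48 m³.
Convert the energy scale: 5.68 MeV⁻³ = 5.68e9 GeV⁻³.
Result: 5.68e9 × 7.63e-48 = 4.33e-38 m³.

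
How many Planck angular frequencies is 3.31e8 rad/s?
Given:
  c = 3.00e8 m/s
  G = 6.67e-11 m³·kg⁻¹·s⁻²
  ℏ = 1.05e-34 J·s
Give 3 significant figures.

Planck angular frequency: ω_P = √(c⁵/(ℏG)) = 1.86e43 rad/s.
3.31e8 / 1.86e43 = 1.78e-35

1.78e-35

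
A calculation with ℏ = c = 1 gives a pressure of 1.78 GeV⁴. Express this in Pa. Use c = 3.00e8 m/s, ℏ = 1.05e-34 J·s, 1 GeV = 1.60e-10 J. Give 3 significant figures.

Pressure is [E]/[L]³ = [E]⁴/(ℏc)³.
1 GeV⁴ → 1/(ℏc)³ × (1 GeV in J)⁴ = 2.10e37 Pa.
Result: 1.78 × 2.10e37 = 3.73e37 Pa.

3.73e37 Pa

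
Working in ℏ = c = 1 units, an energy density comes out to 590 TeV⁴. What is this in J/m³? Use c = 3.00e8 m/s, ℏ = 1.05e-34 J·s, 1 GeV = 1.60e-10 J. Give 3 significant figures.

1.24e52 J/m³

[E]/[L]³ = [E]⁴/(ℏc)³; restore (ℏc)⁻³.
1 GeV⁴ → 1/(ℏc)³ × (1 GeV in J)⁴ = 2.10e37 J/m³.
Convert the energy scale: 590 TeV⁴ = 5.90e14 GeV⁴.
Result: 5.90e14 × 2.10e37 = 1.24e52 J/m³.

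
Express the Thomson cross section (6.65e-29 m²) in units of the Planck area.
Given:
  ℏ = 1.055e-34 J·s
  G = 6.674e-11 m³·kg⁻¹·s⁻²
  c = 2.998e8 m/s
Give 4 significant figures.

Planck area: A_P = ℏG/c³ = 2.613e-70 m².
6.65e-29 / 2.613e-70 = 2.545e41

2.545e41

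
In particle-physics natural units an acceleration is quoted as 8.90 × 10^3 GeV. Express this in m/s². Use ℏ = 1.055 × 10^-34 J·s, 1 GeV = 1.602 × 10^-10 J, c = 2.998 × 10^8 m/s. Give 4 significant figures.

Acceleration is [L]/[T]² = c·[E]/ℏ.
1 GeV → c/ℏ × (1 GeV in J) = 4.552 × 10^32 m/s².
Result: 8.90 × 10^3 × 4.552 × 10^32 = 4.052 × 10^36 m/s².

4.052 × 10^36 m/s²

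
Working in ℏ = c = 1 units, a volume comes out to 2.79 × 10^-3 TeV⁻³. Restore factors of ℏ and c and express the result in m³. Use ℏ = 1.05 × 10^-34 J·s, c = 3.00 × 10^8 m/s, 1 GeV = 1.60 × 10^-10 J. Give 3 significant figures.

Volume is [L]³ = [E]⁻³·(ℏc)³.
1 GeV⁻³ → (ℏc)³ × (1 GeV in J)⁻³ = 7.63 × 10^-48 m³.
Convert the energy scale: 2.79 × 10^-3 TeV⁻³ = 2.79 × 10^-12 GeV⁻³.
Result: 2.79 × 10^-12 × 7.63 × 10^-48 = 2.13 × 10^-59 m³.

2.13 × 10^-59 m³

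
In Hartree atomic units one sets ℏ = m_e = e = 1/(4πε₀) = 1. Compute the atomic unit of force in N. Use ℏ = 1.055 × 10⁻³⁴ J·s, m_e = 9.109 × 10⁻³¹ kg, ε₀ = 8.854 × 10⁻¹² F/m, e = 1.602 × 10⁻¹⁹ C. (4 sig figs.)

F_au = E_h/a₀ = m_e²e⁶/((4πε₀)³ℏ⁴)
E_h = 4.354 × 10⁻¹⁸ J
a₀ = 5.297 × 10⁻¹¹ m
E_h/a₀ = 8.220 × 10⁻⁸ N

8.220 × 10⁻⁸ N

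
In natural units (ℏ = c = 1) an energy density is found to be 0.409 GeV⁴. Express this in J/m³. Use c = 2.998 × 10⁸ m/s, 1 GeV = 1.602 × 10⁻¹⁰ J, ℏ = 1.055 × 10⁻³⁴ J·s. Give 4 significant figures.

8.514 × 10³⁶ J/m³

[E]/[L]³ = [E]⁴/(ℏc)³; restore (ℏc)⁻³.
1 GeV⁴ → 1/(ℏc)³ × (1 GeV in J)⁴ = 2.082 × 10³⁷ J/m³.
Result: 0.409 × 2.082 × 10³⁷ = 8.514 × 10³⁶ J/m³.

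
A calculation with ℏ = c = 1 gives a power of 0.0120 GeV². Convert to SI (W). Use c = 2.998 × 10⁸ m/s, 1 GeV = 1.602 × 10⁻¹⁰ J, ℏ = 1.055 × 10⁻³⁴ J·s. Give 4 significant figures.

Power is [E]/[T] = [E]²/ℏ.
1 GeV² → 1/ℏ × (1 GeV in J)² = 2.433 × 10¹⁴ W.
Result: 0.0120 × 2.433 × 10¹⁴ = 2.919 × 10¹² W.

2.919 × 10¹² W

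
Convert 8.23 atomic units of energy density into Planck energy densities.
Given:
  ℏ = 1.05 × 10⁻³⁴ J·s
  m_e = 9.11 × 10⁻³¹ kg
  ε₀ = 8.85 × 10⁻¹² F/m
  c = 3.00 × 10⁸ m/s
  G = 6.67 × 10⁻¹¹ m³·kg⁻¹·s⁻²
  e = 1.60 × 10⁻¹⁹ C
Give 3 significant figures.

5.30 × 10⁻¹⁰⁰

atomic unit of energy density: u_au = E_h/a₀³ = m_e⁴e¹⁰/((4πε₀)⁵ℏ⁸) = 3.01 × 10¹³ J/m³
Planck energy density: u_P = c⁷/(ℏG²) = 4.68 × 10¹¹³ J/m³
8.23 × 3.01 × 10¹³ / 4.68 × 10¹¹³ = 5.30 × 10⁻¹⁰⁰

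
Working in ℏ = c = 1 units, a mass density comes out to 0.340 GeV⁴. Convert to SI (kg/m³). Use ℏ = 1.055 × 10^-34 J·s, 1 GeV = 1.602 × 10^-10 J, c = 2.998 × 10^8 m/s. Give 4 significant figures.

7.874 × 10^19 kg/m³

Mass density is [E]/(c²[L]³) = [E]⁴/(ℏ³c⁵).
1 GeV⁴ → 1/(ℏ³c⁵) × (1 GeV in J)⁴ = 2.316 × 10^20 kg/m³.
Result: 0.340 × 2.316 × 10^20 = 7.874 × 10^19 kg/m³.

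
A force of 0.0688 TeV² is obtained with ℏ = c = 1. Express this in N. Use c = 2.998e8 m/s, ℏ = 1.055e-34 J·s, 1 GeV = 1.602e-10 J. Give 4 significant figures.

Force is [E]/[L] = [E]²/(ℏc); restore (ℏc)⁻¹.
1 GeV² → 1/(ℏc) × (1 GeV in J)² = 8.114e5 N.
Convert the energy scale: 0.0688 TeV² = 6.88e4 GeV².
Result: 6.88e4 × 8.114e5 = 5.583e10 N.

5.583e10 N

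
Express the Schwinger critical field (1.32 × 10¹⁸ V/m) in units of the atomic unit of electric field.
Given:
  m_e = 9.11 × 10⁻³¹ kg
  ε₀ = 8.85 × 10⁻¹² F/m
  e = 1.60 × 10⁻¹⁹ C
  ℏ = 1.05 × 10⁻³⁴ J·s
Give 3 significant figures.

2.54 × 10⁶

atomic unit of electric field: E_au = E_h/(e a₀) = m_e²e⁵/((4πε₀)³ℏ⁴) = 5.20 × 10¹¹ V/m.
1.32 × 10¹⁸ / 5.20 × 10¹¹ = 2.54 × 10⁶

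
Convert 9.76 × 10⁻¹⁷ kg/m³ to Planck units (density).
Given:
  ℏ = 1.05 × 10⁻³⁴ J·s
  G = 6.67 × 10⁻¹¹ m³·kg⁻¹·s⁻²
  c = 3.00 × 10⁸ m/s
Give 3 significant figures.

1.88 × 10⁻¹¹³

Planck density: ρ_P = c⁵/(ℏG²) = 5.20 × 10⁹⁶ kg/m³.
9.76 × 10⁻¹⁷ / 5.20 × 10⁹⁶ = 1.88 × 10⁻¹¹³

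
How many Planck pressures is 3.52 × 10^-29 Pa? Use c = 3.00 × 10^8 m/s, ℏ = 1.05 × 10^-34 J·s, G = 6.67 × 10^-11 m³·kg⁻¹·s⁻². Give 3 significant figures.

7.52 × 10^-143

Planck pressure: p_P = c⁷/(ℏG²) = 4.68 × 10^113 Pa.
3.52 × 10^-29 / 4.68 × 10^113 = 7.52 × 10^-143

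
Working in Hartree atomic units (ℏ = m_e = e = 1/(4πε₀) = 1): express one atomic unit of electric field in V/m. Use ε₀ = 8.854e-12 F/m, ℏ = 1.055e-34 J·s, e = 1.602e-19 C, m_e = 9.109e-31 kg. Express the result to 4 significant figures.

5.131e11 V/m

Dimensional analysis gives E_au = E_h/(e a₀) = m_e²e⁵/((4πε₀)³ℏ⁴).
E_h = 4.354e-18 J
a₀ = 5.297e-11 m
E_h/(e·a₀) = 5.131e11 V/m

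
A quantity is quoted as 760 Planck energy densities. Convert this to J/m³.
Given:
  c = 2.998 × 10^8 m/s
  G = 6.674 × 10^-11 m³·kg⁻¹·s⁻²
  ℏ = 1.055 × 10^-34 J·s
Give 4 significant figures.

One Planck energy density: u_P = c⁷/(ℏG²) = 4.632 × 10^113 J/m³.
760 × 4.632 × 10^113 J/m³ = 3.521 × 10^116 J/m³

3.521 × 10^116 J/m³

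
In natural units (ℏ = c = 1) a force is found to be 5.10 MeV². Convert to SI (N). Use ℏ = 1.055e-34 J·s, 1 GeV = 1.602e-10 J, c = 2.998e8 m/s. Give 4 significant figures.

Force is [E]/[L] = [E]²/(ℏc); restore (ℏc)⁻¹.
1 GeV² → 1/(ℏc) × (1 GeV in J)² = 8.114e5 N.
Convert the energy scale: 5.10 MeV² = 5.10e-6 GeV².
Result: 5.10e-6 × 8.114e5 = 4.138 N.

4.138 N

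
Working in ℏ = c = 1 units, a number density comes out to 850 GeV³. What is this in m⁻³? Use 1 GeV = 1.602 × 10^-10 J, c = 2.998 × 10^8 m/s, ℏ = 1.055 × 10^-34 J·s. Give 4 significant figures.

1.104 × 10^50 m⁻³

Number density is [L]⁻³ = [E]³/(ℏc)³.
1 GeV³ → 1/(ℏc)³ × (1 GeV in J)³ = 1.299 × 10^47 m⁻³.
Result: 850 × 1.299 × 10^47 = 1.104 × 10^50 m⁻³.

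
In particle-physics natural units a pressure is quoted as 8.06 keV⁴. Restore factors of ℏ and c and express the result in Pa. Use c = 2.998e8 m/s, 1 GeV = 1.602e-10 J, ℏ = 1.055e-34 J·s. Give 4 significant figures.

Pressure is [E]/[L]³ = [E]⁴/(ℏc)³.
1 GeV⁴ → 1/(ℏc)³ × (1 GeV in J)⁴ = 2.082e37 Pa.
Convert the energy scale: 8.06 keV⁴ = 8.06e-24 GeV⁴.
Result: 8.06e-24 × 2.082e37 = 1.678e14 Pa.

1.678e14 Pa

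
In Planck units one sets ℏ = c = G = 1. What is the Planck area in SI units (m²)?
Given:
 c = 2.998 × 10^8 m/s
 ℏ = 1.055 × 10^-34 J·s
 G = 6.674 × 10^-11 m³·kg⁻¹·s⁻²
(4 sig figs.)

A_P = ℏG/c³
  = 7.041 × 10^-45 / 2.695 × 10^25
  = 2.613 × 10^-70 m²

2.613 × 10^-70 m²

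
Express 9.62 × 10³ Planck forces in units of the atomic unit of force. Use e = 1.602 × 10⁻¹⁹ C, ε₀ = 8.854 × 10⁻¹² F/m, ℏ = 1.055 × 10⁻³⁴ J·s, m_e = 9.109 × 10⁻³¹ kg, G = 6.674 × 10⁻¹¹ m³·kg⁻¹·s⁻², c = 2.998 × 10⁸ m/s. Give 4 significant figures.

Planck force: F_P = c⁴/G = 1.210 × 10⁴⁴ N
atomic unit of force: F_au = E_h/a₀ = m_e²e⁶/((4πε₀)³ℏ⁴) = 8.220 × 10⁻⁸ N
9.62 × 10³ × 1.210 × 10⁴⁴ / 8.220 × 10⁻⁸ = 1.417 × 10⁵⁵

1.417 × 10⁵⁵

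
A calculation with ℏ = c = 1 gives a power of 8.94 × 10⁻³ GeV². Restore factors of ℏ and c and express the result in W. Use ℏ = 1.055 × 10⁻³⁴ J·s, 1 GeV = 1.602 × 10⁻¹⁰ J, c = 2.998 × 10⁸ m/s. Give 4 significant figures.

2.175 × 10¹² W

Power is [E]/[T] = [E]²/ℏ.
1 GeV² → 1/ℏ × (1 GeV in J)² = 2.433 × 10¹⁴ W.
Result: 8.94 × 10⁻³ × 2.433 × 10¹⁴ = 2.175 × 10¹² W.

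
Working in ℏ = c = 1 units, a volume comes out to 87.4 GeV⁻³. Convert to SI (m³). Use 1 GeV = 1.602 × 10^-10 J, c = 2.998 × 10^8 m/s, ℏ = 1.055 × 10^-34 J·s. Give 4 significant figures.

Volume is [L]³ = [E]⁻³·(ℏc)³.
1 GeV⁻³ → (ℏc)³ × (1 GeV in J)⁻³ = 7.696 × 10^-48 m³.
Result: 87.4 × 7.696 × 10^-48 = 6.726 × 10^-46 m³.

6.726 × 10^-46 m³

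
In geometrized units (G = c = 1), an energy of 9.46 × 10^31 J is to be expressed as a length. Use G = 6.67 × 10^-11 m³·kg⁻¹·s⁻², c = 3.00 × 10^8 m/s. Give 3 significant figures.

Energy → length via G/c⁴.
9.46 × 10^31 J × (G/c⁴) = 7.79 × 10^-13 m

7.79 × 10^-13 m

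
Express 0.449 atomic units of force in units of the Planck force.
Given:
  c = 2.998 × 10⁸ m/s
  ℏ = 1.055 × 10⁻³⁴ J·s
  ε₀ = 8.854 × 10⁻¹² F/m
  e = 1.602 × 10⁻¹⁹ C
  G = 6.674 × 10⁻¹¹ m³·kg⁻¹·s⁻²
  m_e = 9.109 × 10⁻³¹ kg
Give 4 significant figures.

atomic unit of force: F_au = E_h/a₀ = m_e²e⁶/((4πε₀)³ℏ⁴) = 8.220 × 10⁻⁸ N
Planck force: F_P = c⁴/G = 1.210 × 10⁴⁴ N
0.449 × 8.220 × 10⁻⁸ / 1.210 × 10⁴⁴ = 3.049 × 10⁻⁵²

3.049 × 10⁻⁵²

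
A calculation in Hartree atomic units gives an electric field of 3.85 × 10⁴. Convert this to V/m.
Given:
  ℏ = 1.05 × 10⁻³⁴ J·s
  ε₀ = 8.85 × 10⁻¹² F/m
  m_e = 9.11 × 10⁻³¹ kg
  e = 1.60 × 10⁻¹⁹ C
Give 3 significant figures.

One atomic unit of electric field: E_au = E_h/(e a₀) = m_e²e⁵/((4πε₀)³ℏ⁴) = 5.20 × 10¹¹ V/m.
3.85 × 10⁴ × 5.20 × 10¹¹ V/m = 2.00 × 10¹⁶ V/m

2.00 × 10¹⁶ V/m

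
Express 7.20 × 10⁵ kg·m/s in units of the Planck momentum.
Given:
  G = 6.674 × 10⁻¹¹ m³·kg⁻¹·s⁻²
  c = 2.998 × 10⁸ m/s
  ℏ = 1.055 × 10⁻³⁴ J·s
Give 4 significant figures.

Planck momentum: p_P = √(ℏc³/G) = 6.527 kg·m/s.
7.20 × 10⁵ / 6.527 = 1.103 × 10⁵

1.103 × 10⁵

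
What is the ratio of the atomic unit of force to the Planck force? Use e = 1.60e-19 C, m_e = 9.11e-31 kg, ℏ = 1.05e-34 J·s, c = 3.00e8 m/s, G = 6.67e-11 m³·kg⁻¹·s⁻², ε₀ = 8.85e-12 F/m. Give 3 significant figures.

atomic unit of force: F_au = E_h/a₀ = m_e²e⁶/((4πε₀)³ℏ⁴) = 8.33e-8 N
Planck force: F_P = c⁴/G = 1.21e44 N
ratio = 8.33e-8 / 1.21e44 = 6.86e-52

6.86e-52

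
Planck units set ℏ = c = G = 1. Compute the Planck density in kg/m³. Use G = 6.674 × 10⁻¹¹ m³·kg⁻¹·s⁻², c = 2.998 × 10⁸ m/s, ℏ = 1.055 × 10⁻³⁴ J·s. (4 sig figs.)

5.154 × 10⁹⁶ kg/m³

The unique combination of the constants set to 1 with dimensions of density is ρ_P = c⁵/(ℏG²).
  = 2.422 × 10⁴² / 4.699 × 10⁻⁵⁵
  = 5.154 × 10⁹⁶ kg/m³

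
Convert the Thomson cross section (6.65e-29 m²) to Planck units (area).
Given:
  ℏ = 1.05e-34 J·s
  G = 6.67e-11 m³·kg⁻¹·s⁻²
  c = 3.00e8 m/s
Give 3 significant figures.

Planck area: A_P = ℏG/c³ = 2.59e-70 m².
6.65e-29 / 2.59e-70 = 2.56e41

2.56e41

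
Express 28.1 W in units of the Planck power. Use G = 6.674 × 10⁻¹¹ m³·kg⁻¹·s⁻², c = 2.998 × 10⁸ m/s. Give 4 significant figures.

Planck power: P_P = c⁵/G = 3.629 × 10⁵² W.
28.1 / 3.629 × 10⁵² = 7.743 × 10⁻⁵²

7.743 × 10⁻⁵²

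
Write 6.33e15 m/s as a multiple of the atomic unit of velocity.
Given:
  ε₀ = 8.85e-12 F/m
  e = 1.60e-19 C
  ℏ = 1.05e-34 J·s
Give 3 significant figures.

atomic unit of velocity: v_au = e²/(4πε₀ℏ) = 2.19e6 m/s.
6.33e15 / 2.19e6 = 2.89e9

2.89e9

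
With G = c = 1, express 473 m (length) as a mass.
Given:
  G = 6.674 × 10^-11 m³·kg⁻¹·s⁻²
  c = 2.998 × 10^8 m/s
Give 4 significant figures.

Length → mass via c²/G.
473 m × (c²/G) = 6.370 × 10^29 kg

6.370 × 10^29 kg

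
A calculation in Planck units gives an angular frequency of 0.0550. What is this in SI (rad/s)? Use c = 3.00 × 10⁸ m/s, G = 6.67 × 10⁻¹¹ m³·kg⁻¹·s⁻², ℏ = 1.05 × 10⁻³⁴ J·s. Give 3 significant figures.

1.02 × 10⁴² rad/s

One Planck angular frequency: ω_P = √(c⁵/(ℏG)) = 1.86 × 10⁴³ rad/s.
0.0550 × 1.86 × 10⁴³ rad/s = 1.02 × 10⁴² rad/s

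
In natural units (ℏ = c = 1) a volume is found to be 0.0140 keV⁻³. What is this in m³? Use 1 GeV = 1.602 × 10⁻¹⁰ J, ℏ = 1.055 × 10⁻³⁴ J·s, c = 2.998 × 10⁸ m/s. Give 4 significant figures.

Volume is [L]³ = [E]⁻³·(ℏc)³.
1 GeV⁻³ → (ℏc)³ × (1 GeV in J)⁻³ = 7.696 × 10⁻⁴⁸ m³.
Convert the energy scale: 0.0140 keV⁻³ = 1.40 × 10¹⁶ GeV⁻³.
Result: 1.40 × 10¹⁶ × 7.696 × 10⁻⁴⁸ = 1.077 × 10⁻³¹ m³.

1.077 × 10⁻³¹ m³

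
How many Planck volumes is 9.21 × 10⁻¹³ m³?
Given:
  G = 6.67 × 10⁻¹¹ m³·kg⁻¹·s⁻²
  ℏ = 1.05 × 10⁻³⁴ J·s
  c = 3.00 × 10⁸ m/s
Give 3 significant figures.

Planck volume: V_P = (ℏG/c³)^(3/2) = 4.18 × 10⁻¹⁰⁵ m³.
9.21 × 10⁻¹³ / 4.18 × 10⁻¹⁰⁵ = 2.20 × 10⁹²

2.20 × 10⁹²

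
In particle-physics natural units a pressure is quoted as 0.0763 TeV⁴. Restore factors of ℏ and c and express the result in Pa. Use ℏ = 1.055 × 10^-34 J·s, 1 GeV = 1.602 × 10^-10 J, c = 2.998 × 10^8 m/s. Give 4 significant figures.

Pressure is [E]/[L]³ = [E]⁴/(ℏc)³.
1 GeV⁴ → 1/(ℏc)³ × (1 GeV in J)⁴ = 2.082 × 10^37 Pa.
Convert the energy scale: 0.0763 TeV⁴ = 7.63 × 10^10 GeV⁴.
Result: 7.63 × 10^10 × 2.082 × 10^37 = 1.588 × 10^48 Pa.

1.588 × 10^48 Pa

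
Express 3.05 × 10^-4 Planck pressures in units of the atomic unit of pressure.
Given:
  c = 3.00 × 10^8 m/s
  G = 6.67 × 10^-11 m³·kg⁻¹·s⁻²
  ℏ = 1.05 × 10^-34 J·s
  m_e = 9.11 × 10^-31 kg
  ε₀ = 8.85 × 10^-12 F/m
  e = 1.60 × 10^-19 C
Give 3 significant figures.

4.74 × 10^96

Planck pressure: p_P = c⁷/(ℏG²) = 4.68 × 10^113 Pa
atomic unit of pressure: P_au = E_h/a₀³ = m_e⁴e¹⁰/((4πε₀)⁵ℏ⁸) = 3.01 × 10^13 Pa
3.05 × 10^-4 × 4.68 × 10^113 / 3.01 × 10^13 = 4.74 × 10^96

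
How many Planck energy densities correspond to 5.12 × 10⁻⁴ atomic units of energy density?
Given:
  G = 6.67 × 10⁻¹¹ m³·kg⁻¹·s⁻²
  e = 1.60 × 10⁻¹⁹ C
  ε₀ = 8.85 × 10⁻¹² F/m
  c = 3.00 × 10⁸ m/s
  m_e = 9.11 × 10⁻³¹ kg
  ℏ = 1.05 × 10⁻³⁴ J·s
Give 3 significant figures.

atomic unit of energy density: u_au = E_h/a₀³ = m_e⁴e¹⁰/((4πε₀)⁵ℏ⁸) = 3.01 × 10¹³ J/m³
Planck energy density: u_P = c⁷/(ℏG²) = 4.68 × 10¹¹³ J/m³
5.12 × 10⁻⁴ × 3.01 × 10¹³ / 4.68 × 10¹¹³ = 3.29 × 10⁻¹⁰⁴

3.29 × 10⁻¹⁰⁴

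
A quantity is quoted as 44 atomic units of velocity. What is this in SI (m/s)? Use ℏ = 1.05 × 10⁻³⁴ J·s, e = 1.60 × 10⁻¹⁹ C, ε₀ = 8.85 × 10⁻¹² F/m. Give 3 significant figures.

9.65 × 10⁷ m/s

One atomic unit of velocity: v_au = e²/(4πε₀ℏ) = 2.19 × 10⁶ m/s.
44 × 2.19 × 10⁶ m/s = 9.65 × 10⁷ m/s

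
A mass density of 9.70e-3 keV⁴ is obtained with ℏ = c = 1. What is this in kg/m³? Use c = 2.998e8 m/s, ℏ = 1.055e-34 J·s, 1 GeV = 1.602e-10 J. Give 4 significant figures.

2.246e-6 kg/m³

Mass density is [E]/(c²[L]³) = [E]⁴/(ℏ³c⁵).
1 GeV⁴ → 1/(ℏ³c⁵) × (1 GeV in J)⁴ = 2.316e20 kg/m³.
Convert the energy scale: 9.70e-3 keV⁴ = 9.70e-27 GeV⁴.
Result: 9.70e-27 × 2.316e20 = 2.246e-6 kg/m³.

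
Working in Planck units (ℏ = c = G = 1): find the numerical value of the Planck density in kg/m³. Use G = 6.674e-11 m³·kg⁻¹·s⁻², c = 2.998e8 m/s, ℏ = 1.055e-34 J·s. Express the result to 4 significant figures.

Dimensional analysis gives ρ_P = c⁵/(ℏG²).
  = 2.422e42 / 4.699e-55
  = 5.154e96 kg/m³

5.154e96 kg/m³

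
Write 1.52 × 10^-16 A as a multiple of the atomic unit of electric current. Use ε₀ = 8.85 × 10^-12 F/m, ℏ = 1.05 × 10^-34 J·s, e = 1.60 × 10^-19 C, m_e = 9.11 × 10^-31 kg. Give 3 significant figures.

atomic unit of electric current: I_au = e E_h/ℏ = m_e e⁵/((4πε₀)²ℏ³) = 6.67 × 10^-3 A.
1.52 × 10^-16 / 6.67 × 10^-3 = 2.28 × 10^-14

2.28 × 10^-14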